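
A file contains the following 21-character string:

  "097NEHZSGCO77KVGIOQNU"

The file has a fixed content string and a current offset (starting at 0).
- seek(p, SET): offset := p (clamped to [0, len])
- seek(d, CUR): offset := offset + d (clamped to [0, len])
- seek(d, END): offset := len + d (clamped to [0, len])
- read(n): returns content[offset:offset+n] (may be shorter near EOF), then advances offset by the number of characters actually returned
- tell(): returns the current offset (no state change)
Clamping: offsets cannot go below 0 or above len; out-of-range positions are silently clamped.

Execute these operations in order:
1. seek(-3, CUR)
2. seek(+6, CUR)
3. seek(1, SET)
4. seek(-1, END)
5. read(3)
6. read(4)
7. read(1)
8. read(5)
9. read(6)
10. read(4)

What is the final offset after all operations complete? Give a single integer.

After 1 (seek(-3, CUR)): offset=0
After 2 (seek(+6, CUR)): offset=6
After 3 (seek(1, SET)): offset=1
After 4 (seek(-1, END)): offset=20
After 5 (read(3)): returned 'U', offset=21
After 6 (read(4)): returned '', offset=21
After 7 (read(1)): returned '', offset=21
After 8 (read(5)): returned '', offset=21
After 9 (read(6)): returned '', offset=21
After 10 (read(4)): returned '', offset=21

Answer: 21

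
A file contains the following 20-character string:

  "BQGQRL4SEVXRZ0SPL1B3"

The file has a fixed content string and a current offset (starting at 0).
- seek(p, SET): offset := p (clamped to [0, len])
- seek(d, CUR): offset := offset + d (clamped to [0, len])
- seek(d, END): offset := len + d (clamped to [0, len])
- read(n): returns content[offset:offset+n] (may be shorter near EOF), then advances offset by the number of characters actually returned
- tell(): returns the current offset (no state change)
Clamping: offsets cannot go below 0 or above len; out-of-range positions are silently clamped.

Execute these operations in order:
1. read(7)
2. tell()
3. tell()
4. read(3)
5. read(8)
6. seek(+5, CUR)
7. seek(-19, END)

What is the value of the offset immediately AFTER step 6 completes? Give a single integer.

Answer: 20

Derivation:
After 1 (read(7)): returned 'BQGQRL4', offset=7
After 2 (tell()): offset=7
After 3 (tell()): offset=7
After 4 (read(3)): returned 'SEV', offset=10
After 5 (read(8)): returned 'XRZ0SPL1', offset=18
After 6 (seek(+5, CUR)): offset=20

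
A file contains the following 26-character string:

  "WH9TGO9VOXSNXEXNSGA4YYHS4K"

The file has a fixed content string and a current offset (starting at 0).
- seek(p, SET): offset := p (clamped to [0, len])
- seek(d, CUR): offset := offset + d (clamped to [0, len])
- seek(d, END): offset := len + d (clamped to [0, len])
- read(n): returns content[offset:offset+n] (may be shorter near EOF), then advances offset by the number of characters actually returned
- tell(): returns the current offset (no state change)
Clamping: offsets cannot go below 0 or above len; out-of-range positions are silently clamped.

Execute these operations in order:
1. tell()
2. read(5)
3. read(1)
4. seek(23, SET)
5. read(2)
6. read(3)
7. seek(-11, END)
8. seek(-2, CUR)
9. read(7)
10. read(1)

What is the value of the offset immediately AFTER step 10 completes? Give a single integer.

Answer: 21

Derivation:
After 1 (tell()): offset=0
After 2 (read(5)): returned 'WH9TG', offset=5
After 3 (read(1)): returned 'O', offset=6
After 4 (seek(23, SET)): offset=23
After 5 (read(2)): returned 'S4', offset=25
After 6 (read(3)): returned 'K', offset=26
After 7 (seek(-11, END)): offset=15
After 8 (seek(-2, CUR)): offset=13
After 9 (read(7)): returned 'EXNSGA4', offset=20
After 10 (read(1)): returned 'Y', offset=21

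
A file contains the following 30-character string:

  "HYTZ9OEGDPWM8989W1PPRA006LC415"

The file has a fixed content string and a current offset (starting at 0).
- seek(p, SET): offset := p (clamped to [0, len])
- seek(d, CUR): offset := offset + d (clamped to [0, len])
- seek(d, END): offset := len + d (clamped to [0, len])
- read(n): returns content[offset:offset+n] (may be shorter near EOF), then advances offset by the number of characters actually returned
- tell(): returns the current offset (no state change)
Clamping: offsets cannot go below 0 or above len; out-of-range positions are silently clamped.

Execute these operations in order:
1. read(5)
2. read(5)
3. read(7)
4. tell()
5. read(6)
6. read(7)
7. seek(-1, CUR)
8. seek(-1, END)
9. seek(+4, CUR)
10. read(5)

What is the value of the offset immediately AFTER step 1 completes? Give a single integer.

After 1 (read(5)): returned 'HYTZ9', offset=5

Answer: 5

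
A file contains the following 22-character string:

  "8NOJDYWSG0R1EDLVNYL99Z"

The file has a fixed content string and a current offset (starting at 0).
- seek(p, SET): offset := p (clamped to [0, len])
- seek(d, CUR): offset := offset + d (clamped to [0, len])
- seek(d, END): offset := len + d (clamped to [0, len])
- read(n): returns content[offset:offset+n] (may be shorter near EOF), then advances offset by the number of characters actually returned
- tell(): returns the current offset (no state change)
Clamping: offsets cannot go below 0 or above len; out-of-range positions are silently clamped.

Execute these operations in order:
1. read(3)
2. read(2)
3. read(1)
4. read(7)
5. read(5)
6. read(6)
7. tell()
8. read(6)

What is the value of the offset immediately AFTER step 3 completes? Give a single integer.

After 1 (read(3)): returned '8NO', offset=3
After 2 (read(2)): returned 'JD', offset=5
After 3 (read(1)): returned 'Y', offset=6

Answer: 6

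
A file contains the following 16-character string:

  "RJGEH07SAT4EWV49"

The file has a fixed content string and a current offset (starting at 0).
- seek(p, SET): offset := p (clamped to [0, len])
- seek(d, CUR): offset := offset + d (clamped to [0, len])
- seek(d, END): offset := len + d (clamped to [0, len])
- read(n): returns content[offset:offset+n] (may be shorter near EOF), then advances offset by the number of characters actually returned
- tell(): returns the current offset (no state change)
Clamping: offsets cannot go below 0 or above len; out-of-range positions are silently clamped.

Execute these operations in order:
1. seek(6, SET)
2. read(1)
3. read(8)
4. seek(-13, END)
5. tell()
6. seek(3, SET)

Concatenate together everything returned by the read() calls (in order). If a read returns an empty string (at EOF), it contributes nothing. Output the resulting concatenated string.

After 1 (seek(6, SET)): offset=6
After 2 (read(1)): returned '7', offset=7
After 3 (read(8)): returned 'SAT4EWV4', offset=15
After 4 (seek(-13, END)): offset=3
After 5 (tell()): offset=3
After 6 (seek(3, SET)): offset=3

Answer: 7SAT4EWV4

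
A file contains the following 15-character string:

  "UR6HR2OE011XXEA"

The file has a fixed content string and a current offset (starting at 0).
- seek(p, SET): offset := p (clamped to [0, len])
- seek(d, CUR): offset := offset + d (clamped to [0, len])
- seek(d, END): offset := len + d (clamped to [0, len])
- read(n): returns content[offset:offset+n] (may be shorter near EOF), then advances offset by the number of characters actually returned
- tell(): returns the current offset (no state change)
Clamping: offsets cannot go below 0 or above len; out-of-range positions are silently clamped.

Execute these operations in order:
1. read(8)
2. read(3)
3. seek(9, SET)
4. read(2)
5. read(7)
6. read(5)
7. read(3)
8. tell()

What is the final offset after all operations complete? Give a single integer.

Answer: 15

Derivation:
After 1 (read(8)): returned 'UR6HR2OE', offset=8
After 2 (read(3)): returned '011', offset=11
After 3 (seek(9, SET)): offset=9
After 4 (read(2)): returned '11', offset=11
After 5 (read(7)): returned 'XXEA', offset=15
After 6 (read(5)): returned '', offset=15
After 7 (read(3)): returned '', offset=15
After 8 (tell()): offset=15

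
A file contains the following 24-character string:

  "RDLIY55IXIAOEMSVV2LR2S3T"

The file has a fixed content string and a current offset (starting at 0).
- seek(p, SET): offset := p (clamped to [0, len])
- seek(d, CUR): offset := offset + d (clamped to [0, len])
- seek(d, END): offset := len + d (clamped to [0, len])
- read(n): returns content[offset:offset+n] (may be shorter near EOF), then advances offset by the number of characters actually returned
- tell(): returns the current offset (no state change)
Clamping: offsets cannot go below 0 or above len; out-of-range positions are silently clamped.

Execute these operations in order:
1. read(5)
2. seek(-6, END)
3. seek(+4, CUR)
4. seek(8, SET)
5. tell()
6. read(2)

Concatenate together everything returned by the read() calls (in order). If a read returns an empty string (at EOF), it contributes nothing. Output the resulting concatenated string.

After 1 (read(5)): returned 'RDLIY', offset=5
After 2 (seek(-6, END)): offset=18
After 3 (seek(+4, CUR)): offset=22
After 4 (seek(8, SET)): offset=8
After 5 (tell()): offset=8
After 6 (read(2)): returned 'XI', offset=10

Answer: RDLIYXI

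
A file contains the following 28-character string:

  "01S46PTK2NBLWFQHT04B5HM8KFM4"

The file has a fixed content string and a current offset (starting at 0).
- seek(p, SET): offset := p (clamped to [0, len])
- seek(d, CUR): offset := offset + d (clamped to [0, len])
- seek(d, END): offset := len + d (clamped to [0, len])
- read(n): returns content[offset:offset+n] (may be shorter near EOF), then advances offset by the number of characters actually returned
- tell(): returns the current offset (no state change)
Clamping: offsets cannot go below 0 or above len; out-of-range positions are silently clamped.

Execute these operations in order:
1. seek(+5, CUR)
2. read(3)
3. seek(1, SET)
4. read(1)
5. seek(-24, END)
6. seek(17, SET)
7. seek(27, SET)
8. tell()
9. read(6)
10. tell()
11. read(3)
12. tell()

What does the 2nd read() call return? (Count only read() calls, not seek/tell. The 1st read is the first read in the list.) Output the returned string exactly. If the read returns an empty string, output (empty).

Answer: 1

Derivation:
After 1 (seek(+5, CUR)): offset=5
After 2 (read(3)): returned 'PTK', offset=8
After 3 (seek(1, SET)): offset=1
After 4 (read(1)): returned '1', offset=2
After 5 (seek(-24, END)): offset=4
After 6 (seek(17, SET)): offset=17
After 7 (seek(27, SET)): offset=27
After 8 (tell()): offset=27
After 9 (read(6)): returned '4', offset=28
After 10 (tell()): offset=28
After 11 (read(3)): returned '', offset=28
After 12 (tell()): offset=28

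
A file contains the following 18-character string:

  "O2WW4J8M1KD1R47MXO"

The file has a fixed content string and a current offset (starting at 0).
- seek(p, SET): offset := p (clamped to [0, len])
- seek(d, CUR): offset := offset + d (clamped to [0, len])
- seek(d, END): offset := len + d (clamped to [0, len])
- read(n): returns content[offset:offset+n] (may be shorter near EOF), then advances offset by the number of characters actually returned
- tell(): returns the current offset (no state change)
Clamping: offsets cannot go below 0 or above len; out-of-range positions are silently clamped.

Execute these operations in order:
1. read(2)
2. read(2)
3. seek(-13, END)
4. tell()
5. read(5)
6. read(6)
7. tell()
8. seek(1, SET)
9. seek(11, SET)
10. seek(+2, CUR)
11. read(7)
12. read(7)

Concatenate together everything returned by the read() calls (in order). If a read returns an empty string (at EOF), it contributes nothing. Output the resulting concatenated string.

After 1 (read(2)): returned 'O2', offset=2
After 2 (read(2)): returned 'WW', offset=4
After 3 (seek(-13, END)): offset=5
After 4 (tell()): offset=5
After 5 (read(5)): returned 'J8M1K', offset=10
After 6 (read(6)): returned 'D1R47M', offset=16
After 7 (tell()): offset=16
After 8 (seek(1, SET)): offset=1
After 9 (seek(11, SET)): offset=11
After 10 (seek(+2, CUR)): offset=13
After 11 (read(7)): returned '47MXO', offset=18
After 12 (read(7)): returned '', offset=18

Answer: O2WWJ8M1KD1R47M47MXO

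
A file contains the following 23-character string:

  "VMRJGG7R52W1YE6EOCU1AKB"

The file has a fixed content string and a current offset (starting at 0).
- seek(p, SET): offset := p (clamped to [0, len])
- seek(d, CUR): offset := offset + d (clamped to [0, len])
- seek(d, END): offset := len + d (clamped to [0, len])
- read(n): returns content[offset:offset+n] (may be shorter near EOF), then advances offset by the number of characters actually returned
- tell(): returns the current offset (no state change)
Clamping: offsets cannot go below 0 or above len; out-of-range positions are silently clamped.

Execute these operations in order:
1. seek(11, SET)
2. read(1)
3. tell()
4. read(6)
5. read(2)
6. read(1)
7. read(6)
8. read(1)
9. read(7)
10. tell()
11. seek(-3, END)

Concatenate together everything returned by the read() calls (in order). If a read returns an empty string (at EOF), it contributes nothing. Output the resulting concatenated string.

After 1 (seek(11, SET)): offset=11
After 2 (read(1)): returned '1', offset=12
After 3 (tell()): offset=12
After 4 (read(6)): returned 'YE6EOC', offset=18
After 5 (read(2)): returned 'U1', offset=20
After 6 (read(1)): returned 'A', offset=21
After 7 (read(6)): returned 'KB', offset=23
After 8 (read(1)): returned '', offset=23
After 9 (read(7)): returned '', offset=23
After 10 (tell()): offset=23
After 11 (seek(-3, END)): offset=20

Answer: 1YE6EOCU1AKB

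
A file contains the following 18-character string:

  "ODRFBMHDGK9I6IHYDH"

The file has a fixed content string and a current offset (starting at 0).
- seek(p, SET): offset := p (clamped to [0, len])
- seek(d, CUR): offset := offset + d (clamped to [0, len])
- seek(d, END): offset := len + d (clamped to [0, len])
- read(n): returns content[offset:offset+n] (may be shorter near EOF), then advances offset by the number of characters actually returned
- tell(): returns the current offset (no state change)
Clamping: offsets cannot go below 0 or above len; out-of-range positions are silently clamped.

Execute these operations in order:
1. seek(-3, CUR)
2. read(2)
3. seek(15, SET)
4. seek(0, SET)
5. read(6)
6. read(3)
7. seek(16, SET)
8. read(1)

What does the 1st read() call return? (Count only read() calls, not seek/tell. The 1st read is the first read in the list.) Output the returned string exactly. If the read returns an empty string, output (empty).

Answer: OD

Derivation:
After 1 (seek(-3, CUR)): offset=0
After 2 (read(2)): returned 'OD', offset=2
After 3 (seek(15, SET)): offset=15
After 4 (seek(0, SET)): offset=0
After 5 (read(6)): returned 'ODRFBM', offset=6
After 6 (read(3)): returned 'HDG', offset=9
After 7 (seek(16, SET)): offset=16
After 8 (read(1)): returned 'D', offset=17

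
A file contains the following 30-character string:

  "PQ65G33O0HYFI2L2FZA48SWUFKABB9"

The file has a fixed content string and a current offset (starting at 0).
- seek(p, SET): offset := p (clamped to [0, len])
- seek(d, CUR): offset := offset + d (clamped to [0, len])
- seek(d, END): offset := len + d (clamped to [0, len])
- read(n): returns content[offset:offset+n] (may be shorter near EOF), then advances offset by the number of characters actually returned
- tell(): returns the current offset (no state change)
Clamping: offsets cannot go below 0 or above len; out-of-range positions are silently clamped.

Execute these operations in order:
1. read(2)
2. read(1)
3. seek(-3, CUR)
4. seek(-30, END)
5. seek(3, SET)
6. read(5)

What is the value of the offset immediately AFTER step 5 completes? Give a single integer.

After 1 (read(2)): returned 'PQ', offset=2
After 2 (read(1)): returned '6', offset=3
After 3 (seek(-3, CUR)): offset=0
After 4 (seek(-30, END)): offset=0
After 5 (seek(3, SET)): offset=3

Answer: 3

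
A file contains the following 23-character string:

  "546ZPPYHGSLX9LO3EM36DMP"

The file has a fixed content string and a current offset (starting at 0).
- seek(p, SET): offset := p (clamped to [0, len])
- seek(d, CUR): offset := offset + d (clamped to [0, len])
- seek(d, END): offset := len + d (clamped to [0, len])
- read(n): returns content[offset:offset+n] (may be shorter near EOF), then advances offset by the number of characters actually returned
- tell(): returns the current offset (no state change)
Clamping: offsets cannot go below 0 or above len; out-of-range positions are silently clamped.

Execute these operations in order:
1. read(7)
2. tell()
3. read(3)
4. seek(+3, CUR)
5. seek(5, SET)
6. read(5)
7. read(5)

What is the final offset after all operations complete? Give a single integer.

After 1 (read(7)): returned '546ZPPY', offset=7
After 2 (tell()): offset=7
After 3 (read(3)): returned 'HGS', offset=10
After 4 (seek(+3, CUR)): offset=13
After 5 (seek(5, SET)): offset=5
After 6 (read(5)): returned 'PYHGS', offset=10
After 7 (read(5)): returned 'LX9LO', offset=15

Answer: 15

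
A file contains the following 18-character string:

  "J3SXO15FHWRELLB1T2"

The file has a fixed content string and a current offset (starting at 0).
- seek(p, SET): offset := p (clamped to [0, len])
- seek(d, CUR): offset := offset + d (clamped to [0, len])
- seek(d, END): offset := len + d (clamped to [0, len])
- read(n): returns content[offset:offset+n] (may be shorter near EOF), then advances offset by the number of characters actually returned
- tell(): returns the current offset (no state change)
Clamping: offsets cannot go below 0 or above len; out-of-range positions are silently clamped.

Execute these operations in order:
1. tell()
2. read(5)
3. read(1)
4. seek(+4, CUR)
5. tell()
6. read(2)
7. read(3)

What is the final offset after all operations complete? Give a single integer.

Answer: 15

Derivation:
After 1 (tell()): offset=0
After 2 (read(5)): returned 'J3SXO', offset=5
After 3 (read(1)): returned '1', offset=6
After 4 (seek(+4, CUR)): offset=10
After 5 (tell()): offset=10
After 6 (read(2)): returned 'RE', offset=12
After 7 (read(3)): returned 'LLB', offset=15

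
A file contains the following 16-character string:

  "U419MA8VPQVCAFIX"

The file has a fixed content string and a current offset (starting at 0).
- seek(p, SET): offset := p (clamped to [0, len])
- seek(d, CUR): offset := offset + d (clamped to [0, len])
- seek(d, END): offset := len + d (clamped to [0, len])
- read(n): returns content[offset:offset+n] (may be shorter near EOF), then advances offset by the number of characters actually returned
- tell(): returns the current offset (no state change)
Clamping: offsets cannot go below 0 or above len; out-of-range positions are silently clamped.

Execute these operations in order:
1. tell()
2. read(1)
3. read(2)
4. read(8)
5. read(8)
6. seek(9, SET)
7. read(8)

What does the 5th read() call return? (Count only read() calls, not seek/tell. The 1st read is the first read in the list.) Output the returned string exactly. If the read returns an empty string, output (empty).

After 1 (tell()): offset=0
After 2 (read(1)): returned 'U', offset=1
After 3 (read(2)): returned '41', offset=3
After 4 (read(8)): returned '9MA8VPQV', offset=11
After 5 (read(8)): returned 'CAFIX', offset=16
After 6 (seek(9, SET)): offset=9
After 7 (read(8)): returned 'QVCAFIX', offset=16

Answer: QVCAFIX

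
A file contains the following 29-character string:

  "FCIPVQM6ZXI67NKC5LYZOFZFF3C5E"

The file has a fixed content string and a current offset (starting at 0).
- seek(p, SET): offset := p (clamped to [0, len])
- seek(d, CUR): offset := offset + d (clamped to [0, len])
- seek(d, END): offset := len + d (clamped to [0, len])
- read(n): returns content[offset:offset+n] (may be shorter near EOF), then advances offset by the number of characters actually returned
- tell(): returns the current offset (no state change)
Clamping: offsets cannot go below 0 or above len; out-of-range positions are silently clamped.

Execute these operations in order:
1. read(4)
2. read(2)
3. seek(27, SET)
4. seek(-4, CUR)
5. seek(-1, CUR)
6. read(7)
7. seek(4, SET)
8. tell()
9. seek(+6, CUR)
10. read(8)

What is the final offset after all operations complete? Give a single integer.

After 1 (read(4)): returned 'FCIP', offset=4
After 2 (read(2)): returned 'VQ', offset=6
After 3 (seek(27, SET)): offset=27
After 4 (seek(-4, CUR)): offset=23
After 5 (seek(-1, CUR)): offset=22
After 6 (read(7)): returned 'ZFF3C5E', offset=29
After 7 (seek(4, SET)): offset=4
After 8 (tell()): offset=4
After 9 (seek(+6, CUR)): offset=10
After 10 (read(8)): returned 'I67NKC5L', offset=18

Answer: 18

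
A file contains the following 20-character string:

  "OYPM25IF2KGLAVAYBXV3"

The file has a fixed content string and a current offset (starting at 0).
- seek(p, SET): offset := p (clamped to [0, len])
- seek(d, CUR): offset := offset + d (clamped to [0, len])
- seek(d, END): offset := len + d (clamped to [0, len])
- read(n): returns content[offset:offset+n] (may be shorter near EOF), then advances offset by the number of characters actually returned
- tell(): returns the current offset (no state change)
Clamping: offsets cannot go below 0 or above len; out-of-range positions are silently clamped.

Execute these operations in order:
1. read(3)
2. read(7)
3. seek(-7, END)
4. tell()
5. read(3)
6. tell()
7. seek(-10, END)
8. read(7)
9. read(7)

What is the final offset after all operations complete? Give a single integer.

Answer: 20

Derivation:
After 1 (read(3)): returned 'OYP', offset=3
After 2 (read(7)): returned 'M25IF2K', offset=10
After 3 (seek(-7, END)): offset=13
After 4 (tell()): offset=13
After 5 (read(3)): returned 'VAY', offset=16
After 6 (tell()): offset=16
After 7 (seek(-10, END)): offset=10
After 8 (read(7)): returned 'GLAVAYB', offset=17
After 9 (read(7)): returned 'XV3', offset=20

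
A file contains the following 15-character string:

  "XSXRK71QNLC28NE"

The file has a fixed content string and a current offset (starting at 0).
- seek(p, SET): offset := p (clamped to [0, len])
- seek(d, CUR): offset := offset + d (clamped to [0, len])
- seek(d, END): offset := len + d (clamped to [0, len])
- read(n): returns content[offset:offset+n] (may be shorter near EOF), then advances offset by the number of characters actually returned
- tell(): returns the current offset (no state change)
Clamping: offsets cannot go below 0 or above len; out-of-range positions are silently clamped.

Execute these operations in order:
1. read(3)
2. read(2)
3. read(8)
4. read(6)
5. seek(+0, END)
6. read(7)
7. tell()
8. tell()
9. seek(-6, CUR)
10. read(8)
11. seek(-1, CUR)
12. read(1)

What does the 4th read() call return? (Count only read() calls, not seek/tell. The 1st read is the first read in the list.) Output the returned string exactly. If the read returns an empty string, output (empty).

After 1 (read(3)): returned 'XSX', offset=3
After 2 (read(2)): returned 'RK', offset=5
After 3 (read(8)): returned '71QNLC28', offset=13
After 4 (read(6)): returned 'NE', offset=15
After 5 (seek(+0, END)): offset=15
After 6 (read(7)): returned '', offset=15
After 7 (tell()): offset=15
After 8 (tell()): offset=15
After 9 (seek(-6, CUR)): offset=9
After 10 (read(8)): returned 'LC28NE', offset=15
After 11 (seek(-1, CUR)): offset=14
After 12 (read(1)): returned 'E', offset=15

Answer: NE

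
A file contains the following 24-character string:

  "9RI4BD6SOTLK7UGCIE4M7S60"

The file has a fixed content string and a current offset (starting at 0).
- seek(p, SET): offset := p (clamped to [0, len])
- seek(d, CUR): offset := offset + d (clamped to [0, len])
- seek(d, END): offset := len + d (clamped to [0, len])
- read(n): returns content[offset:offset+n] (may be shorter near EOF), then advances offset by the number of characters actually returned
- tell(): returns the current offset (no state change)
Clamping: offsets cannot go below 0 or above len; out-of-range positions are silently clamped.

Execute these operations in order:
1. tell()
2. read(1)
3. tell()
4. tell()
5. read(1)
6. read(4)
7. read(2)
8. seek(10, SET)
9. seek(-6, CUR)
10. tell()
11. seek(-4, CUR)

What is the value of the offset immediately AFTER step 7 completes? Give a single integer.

Answer: 8

Derivation:
After 1 (tell()): offset=0
After 2 (read(1)): returned '9', offset=1
After 3 (tell()): offset=1
After 4 (tell()): offset=1
After 5 (read(1)): returned 'R', offset=2
After 6 (read(4)): returned 'I4BD', offset=6
After 7 (read(2)): returned '6S', offset=8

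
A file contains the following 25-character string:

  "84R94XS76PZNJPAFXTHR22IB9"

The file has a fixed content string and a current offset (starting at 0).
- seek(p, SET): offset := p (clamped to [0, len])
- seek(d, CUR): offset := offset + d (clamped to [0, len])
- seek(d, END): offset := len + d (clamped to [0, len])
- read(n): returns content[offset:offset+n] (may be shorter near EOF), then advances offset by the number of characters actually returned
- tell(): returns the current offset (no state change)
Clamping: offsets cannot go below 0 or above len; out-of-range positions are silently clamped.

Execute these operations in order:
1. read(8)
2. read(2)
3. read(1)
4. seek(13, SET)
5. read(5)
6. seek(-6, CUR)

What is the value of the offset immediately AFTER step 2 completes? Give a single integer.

After 1 (read(8)): returned '84R94XS7', offset=8
After 2 (read(2)): returned '6P', offset=10

Answer: 10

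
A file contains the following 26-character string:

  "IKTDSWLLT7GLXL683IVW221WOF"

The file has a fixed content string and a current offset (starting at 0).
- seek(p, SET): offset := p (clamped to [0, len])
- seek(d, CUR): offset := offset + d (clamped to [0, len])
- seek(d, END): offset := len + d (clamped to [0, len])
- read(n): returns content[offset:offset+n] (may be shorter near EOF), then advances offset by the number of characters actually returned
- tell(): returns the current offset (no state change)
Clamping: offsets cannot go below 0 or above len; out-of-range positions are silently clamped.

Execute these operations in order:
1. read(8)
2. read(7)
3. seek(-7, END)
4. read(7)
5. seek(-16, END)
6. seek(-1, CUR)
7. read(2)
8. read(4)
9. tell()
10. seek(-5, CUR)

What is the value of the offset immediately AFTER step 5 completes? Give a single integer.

After 1 (read(8)): returned 'IKTDSWLL', offset=8
After 2 (read(7)): returned 'T7GLXL6', offset=15
After 3 (seek(-7, END)): offset=19
After 4 (read(7)): returned 'W221WOF', offset=26
After 5 (seek(-16, END)): offset=10

Answer: 10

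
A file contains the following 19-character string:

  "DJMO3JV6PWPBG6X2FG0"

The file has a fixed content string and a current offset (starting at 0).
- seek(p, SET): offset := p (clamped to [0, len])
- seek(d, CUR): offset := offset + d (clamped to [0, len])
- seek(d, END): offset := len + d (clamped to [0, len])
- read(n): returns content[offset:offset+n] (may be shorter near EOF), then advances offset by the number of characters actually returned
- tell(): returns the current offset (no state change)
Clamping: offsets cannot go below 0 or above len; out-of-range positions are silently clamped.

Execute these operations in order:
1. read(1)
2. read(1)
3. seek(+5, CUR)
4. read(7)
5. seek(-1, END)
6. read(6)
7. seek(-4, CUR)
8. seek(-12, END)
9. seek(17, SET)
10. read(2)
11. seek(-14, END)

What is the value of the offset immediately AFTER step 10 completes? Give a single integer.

Answer: 19

Derivation:
After 1 (read(1)): returned 'D', offset=1
After 2 (read(1)): returned 'J', offset=2
After 3 (seek(+5, CUR)): offset=7
After 4 (read(7)): returned '6PWPBG6', offset=14
After 5 (seek(-1, END)): offset=18
After 6 (read(6)): returned '0', offset=19
After 7 (seek(-4, CUR)): offset=15
After 8 (seek(-12, END)): offset=7
After 9 (seek(17, SET)): offset=17
After 10 (read(2)): returned 'G0', offset=19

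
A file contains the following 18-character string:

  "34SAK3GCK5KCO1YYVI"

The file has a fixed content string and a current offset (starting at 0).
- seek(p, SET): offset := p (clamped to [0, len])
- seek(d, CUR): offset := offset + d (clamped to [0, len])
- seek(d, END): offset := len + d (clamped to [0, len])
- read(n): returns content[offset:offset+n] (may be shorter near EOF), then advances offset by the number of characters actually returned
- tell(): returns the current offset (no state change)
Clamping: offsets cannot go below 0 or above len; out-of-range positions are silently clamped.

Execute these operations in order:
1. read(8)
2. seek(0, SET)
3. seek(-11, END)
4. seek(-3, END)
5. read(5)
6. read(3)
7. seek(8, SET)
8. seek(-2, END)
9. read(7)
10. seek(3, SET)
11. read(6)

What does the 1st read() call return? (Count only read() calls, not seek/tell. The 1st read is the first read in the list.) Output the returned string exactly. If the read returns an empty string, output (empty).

Answer: 34SAK3GC

Derivation:
After 1 (read(8)): returned '34SAK3GC', offset=8
After 2 (seek(0, SET)): offset=0
After 3 (seek(-11, END)): offset=7
After 4 (seek(-3, END)): offset=15
After 5 (read(5)): returned 'YVI', offset=18
After 6 (read(3)): returned '', offset=18
After 7 (seek(8, SET)): offset=8
After 8 (seek(-2, END)): offset=16
After 9 (read(7)): returned 'VI', offset=18
After 10 (seek(3, SET)): offset=3
After 11 (read(6)): returned 'AK3GCK', offset=9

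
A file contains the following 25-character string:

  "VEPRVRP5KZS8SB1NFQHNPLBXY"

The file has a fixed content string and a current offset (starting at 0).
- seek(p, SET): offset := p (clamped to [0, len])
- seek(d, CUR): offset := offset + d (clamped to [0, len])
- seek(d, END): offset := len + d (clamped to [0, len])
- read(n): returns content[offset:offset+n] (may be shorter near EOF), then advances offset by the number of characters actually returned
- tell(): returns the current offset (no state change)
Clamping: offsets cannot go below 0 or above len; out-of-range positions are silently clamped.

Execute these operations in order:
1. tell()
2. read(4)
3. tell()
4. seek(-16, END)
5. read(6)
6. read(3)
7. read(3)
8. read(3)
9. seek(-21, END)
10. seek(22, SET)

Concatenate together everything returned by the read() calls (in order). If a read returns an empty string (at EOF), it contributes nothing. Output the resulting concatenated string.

Answer: VEPRZS8SB1NFQHNPLBX

Derivation:
After 1 (tell()): offset=0
After 2 (read(4)): returned 'VEPR', offset=4
After 3 (tell()): offset=4
After 4 (seek(-16, END)): offset=9
After 5 (read(6)): returned 'ZS8SB1', offset=15
After 6 (read(3)): returned 'NFQ', offset=18
After 7 (read(3)): returned 'HNP', offset=21
After 8 (read(3)): returned 'LBX', offset=24
After 9 (seek(-21, END)): offset=4
After 10 (seek(22, SET)): offset=22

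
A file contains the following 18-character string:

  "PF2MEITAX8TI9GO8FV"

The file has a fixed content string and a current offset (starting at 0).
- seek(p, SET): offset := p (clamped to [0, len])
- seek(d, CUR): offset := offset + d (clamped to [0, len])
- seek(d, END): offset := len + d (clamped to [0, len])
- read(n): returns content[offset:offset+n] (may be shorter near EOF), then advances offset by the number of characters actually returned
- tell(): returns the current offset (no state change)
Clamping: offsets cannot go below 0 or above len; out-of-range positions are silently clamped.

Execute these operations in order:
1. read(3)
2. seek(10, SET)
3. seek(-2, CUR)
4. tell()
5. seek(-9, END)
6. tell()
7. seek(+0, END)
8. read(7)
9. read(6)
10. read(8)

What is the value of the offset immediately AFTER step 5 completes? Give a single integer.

Answer: 9

Derivation:
After 1 (read(3)): returned 'PF2', offset=3
After 2 (seek(10, SET)): offset=10
After 3 (seek(-2, CUR)): offset=8
After 4 (tell()): offset=8
After 5 (seek(-9, END)): offset=9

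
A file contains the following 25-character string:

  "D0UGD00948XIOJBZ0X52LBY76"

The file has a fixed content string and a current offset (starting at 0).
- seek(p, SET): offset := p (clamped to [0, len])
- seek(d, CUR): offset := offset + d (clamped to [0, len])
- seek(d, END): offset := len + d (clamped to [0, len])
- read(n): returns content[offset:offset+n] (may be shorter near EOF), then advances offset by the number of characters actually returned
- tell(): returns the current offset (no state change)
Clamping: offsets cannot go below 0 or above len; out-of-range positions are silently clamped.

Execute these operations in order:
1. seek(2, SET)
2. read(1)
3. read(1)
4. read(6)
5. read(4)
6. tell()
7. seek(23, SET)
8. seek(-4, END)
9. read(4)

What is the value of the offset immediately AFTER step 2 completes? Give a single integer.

After 1 (seek(2, SET)): offset=2
After 2 (read(1)): returned 'U', offset=3

Answer: 3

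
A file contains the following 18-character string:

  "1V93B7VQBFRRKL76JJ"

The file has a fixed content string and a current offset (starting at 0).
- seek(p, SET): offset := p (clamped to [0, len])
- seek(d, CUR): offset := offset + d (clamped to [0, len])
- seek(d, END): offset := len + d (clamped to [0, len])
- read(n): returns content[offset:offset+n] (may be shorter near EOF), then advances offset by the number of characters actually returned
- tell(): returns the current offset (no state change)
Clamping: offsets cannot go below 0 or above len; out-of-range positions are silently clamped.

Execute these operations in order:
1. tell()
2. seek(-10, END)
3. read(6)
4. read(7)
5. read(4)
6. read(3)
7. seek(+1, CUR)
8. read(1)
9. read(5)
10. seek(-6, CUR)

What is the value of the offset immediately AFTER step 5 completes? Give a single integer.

Answer: 18

Derivation:
After 1 (tell()): offset=0
After 2 (seek(-10, END)): offset=8
After 3 (read(6)): returned 'BFRRKL', offset=14
After 4 (read(7)): returned '76JJ', offset=18
After 5 (read(4)): returned '', offset=18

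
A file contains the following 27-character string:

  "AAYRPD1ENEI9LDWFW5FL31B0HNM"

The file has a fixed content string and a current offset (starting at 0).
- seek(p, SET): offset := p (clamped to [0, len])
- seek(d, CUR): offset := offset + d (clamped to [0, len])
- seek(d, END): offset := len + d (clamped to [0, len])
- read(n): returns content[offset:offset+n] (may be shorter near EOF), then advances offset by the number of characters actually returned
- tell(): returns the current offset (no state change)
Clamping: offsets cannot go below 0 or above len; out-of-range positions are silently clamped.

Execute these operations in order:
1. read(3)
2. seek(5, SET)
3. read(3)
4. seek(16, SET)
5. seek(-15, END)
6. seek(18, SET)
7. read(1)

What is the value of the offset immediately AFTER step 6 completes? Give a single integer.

Answer: 18

Derivation:
After 1 (read(3)): returned 'AAY', offset=3
After 2 (seek(5, SET)): offset=5
After 3 (read(3)): returned 'D1E', offset=8
After 4 (seek(16, SET)): offset=16
After 5 (seek(-15, END)): offset=12
After 6 (seek(18, SET)): offset=18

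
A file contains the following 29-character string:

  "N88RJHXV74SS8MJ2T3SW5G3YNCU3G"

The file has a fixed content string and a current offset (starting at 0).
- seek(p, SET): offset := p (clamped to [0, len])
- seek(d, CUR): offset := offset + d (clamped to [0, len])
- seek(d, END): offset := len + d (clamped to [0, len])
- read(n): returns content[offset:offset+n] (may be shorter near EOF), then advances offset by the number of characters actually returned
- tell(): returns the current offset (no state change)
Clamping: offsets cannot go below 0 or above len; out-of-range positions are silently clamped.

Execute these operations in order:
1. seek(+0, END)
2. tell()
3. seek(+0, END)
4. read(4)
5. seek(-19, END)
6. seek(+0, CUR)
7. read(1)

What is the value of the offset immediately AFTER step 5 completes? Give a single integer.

After 1 (seek(+0, END)): offset=29
After 2 (tell()): offset=29
After 3 (seek(+0, END)): offset=29
After 4 (read(4)): returned '', offset=29
After 5 (seek(-19, END)): offset=10

Answer: 10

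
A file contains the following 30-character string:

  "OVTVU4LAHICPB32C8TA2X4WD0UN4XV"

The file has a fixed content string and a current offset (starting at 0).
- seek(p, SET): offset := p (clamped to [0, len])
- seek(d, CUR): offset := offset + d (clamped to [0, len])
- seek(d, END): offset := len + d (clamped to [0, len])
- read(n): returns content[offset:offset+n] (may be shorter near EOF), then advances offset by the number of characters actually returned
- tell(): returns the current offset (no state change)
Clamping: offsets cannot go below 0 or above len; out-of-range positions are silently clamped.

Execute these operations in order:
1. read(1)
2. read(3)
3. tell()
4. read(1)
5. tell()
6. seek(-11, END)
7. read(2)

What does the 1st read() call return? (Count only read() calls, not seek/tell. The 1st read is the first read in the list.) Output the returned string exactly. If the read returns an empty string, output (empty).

Answer: O

Derivation:
After 1 (read(1)): returned 'O', offset=1
After 2 (read(3)): returned 'VTV', offset=4
After 3 (tell()): offset=4
After 4 (read(1)): returned 'U', offset=5
After 5 (tell()): offset=5
After 6 (seek(-11, END)): offset=19
After 7 (read(2)): returned '2X', offset=21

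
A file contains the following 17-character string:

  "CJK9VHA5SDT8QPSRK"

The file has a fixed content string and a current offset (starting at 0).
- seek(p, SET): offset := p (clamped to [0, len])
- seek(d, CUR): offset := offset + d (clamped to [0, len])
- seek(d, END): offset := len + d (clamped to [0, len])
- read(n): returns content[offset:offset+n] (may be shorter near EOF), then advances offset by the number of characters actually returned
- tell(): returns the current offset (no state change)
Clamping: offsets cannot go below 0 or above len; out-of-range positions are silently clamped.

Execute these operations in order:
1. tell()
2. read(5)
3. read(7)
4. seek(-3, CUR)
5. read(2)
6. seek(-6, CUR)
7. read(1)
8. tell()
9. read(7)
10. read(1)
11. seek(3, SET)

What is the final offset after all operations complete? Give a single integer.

Answer: 3

Derivation:
After 1 (tell()): offset=0
After 2 (read(5)): returned 'CJK9V', offset=5
After 3 (read(7)): returned 'HA5SDT8', offset=12
After 4 (seek(-3, CUR)): offset=9
After 5 (read(2)): returned 'DT', offset=11
After 6 (seek(-6, CUR)): offset=5
After 7 (read(1)): returned 'H', offset=6
After 8 (tell()): offset=6
After 9 (read(7)): returned 'A5SDT8Q', offset=13
After 10 (read(1)): returned 'P', offset=14
After 11 (seek(3, SET)): offset=3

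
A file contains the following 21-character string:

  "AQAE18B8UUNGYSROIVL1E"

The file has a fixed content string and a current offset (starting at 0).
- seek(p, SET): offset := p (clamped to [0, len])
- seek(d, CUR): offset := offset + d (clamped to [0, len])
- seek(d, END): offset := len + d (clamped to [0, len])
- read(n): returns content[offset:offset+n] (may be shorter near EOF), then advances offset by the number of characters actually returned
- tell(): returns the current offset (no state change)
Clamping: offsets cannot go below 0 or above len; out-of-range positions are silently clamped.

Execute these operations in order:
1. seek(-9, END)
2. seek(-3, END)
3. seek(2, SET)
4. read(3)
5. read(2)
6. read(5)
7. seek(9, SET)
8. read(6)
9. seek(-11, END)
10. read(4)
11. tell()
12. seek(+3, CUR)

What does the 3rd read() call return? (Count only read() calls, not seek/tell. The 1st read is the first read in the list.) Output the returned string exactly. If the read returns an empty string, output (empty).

After 1 (seek(-9, END)): offset=12
After 2 (seek(-3, END)): offset=18
After 3 (seek(2, SET)): offset=2
After 4 (read(3)): returned 'AE1', offset=5
After 5 (read(2)): returned '8B', offset=7
After 6 (read(5)): returned '8UUNG', offset=12
After 7 (seek(9, SET)): offset=9
After 8 (read(6)): returned 'UNGYSR', offset=15
After 9 (seek(-11, END)): offset=10
After 10 (read(4)): returned 'NGYS', offset=14
After 11 (tell()): offset=14
After 12 (seek(+3, CUR)): offset=17

Answer: 8UUNG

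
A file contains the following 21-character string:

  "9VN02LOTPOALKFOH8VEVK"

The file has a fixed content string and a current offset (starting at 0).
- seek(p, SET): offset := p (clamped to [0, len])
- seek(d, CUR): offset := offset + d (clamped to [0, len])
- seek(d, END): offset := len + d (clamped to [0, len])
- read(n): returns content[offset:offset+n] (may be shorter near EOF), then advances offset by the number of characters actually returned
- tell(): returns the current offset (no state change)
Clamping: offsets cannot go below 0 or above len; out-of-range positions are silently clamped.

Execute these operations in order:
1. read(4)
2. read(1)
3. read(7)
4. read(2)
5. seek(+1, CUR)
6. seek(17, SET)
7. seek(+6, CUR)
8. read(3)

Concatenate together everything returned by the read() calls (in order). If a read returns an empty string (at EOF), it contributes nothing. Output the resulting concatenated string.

Answer: 9VN02LOTPOALKF

Derivation:
After 1 (read(4)): returned '9VN0', offset=4
After 2 (read(1)): returned '2', offset=5
After 3 (read(7)): returned 'LOTPOAL', offset=12
After 4 (read(2)): returned 'KF', offset=14
After 5 (seek(+1, CUR)): offset=15
After 6 (seek(17, SET)): offset=17
After 7 (seek(+6, CUR)): offset=21
After 8 (read(3)): returned '', offset=21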